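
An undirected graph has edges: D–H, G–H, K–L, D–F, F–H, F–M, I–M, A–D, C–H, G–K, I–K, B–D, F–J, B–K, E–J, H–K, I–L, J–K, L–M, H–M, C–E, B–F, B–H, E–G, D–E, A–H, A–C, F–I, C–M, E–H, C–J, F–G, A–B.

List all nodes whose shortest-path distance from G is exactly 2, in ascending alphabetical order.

Level 0: G
Level 1: E, F, H, K
Level 2: A, B, C, D, I, J, L, M

A, B, C, D, I, J, L, M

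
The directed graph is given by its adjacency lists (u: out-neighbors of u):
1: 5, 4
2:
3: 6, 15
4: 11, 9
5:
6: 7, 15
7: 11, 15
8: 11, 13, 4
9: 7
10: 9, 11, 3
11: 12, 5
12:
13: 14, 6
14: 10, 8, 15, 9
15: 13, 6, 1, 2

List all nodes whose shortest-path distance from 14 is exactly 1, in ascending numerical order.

8, 9, 10, 15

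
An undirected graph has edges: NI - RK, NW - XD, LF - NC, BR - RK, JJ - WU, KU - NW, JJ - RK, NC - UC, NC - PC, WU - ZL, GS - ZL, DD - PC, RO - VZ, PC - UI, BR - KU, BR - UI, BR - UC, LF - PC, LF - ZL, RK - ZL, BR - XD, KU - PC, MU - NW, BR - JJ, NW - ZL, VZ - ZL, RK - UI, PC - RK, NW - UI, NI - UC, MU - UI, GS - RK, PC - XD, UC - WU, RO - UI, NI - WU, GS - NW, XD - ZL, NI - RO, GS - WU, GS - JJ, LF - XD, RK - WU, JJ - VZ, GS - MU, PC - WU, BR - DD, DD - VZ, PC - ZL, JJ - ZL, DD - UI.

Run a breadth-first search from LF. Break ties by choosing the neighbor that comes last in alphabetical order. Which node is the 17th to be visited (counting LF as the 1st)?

Visit LF; enqueue ZL, XD, PC, NC → queue [ZL, XD, PC, NC]
Visit ZL; enqueue WU, VZ, RK, NW, JJ, GS → queue [XD, PC, NC, WU, VZ, RK, NW, JJ, GS]
Visit XD; enqueue BR → queue [PC, NC, WU, VZ, RK, NW, JJ, GS, BR]
Visit PC; enqueue UI, KU, DD → queue [NC, WU, VZ, RK, NW, JJ, GS, BR, UI, KU, DD]
Visit NC; enqueue UC → queue [WU, VZ, RK, NW, JJ, GS, BR, UI, KU, DD, UC]
Visit WU; enqueue NI → queue [VZ, RK, NW, JJ, GS, BR, UI, KU, DD, UC, NI]
Visit VZ; enqueue RO → queue [RK, NW, JJ, GS, BR, UI, KU, DD, UC, NI, RO]
Visit RK → queue [NW, JJ, GS, BR, UI, KU, DD, UC, NI, RO]
Visit NW; enqueue MU → queue [JJ, GS, BR, UI, KU, DD, UC, NI, RO, MU]
Visit JJ → queue [GS, BR, UI, KU, DD, UC, NI, RO, MU]
Visit GS → queue [BR, UI, KU, DD, UC, NI, RO, MU]
Visit BR → queue [UI, KU, DD, UC, NI, RO, MU]
Visit UI → queue [KU, DD, UC, NI, RO, MU]
Visit KU → queue [DD, UC, NI, RO, MU]
Visit DD → queue [UC, NI, RO, MU]
Visit UC → queue [NI, RO, MU]
Visit NI → queue [RO, MU]
Visit RO → queue [MU]
Visit MU → queue []

Visit order: LF, ZL, XD, PC, NC, WU, VZ, RK, NW, JJ, GS, BR, UI, KU, DD, UC, NI, RO, MU

NI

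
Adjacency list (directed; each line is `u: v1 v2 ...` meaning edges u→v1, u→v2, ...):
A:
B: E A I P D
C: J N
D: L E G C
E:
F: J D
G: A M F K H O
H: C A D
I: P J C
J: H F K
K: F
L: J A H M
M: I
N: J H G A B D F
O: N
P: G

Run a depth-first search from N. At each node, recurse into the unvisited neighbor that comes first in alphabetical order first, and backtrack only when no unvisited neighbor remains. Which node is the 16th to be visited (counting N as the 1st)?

Visit N
N → A
N → B
B → D
D → C
C → J
J → F
J → H
J → K
D → E
D → G
G → M
M → I
I → P
G → O
D → L

Visit order: N, A, B, D, C, J, F, H, K, E, G, M, I, P, O, L

L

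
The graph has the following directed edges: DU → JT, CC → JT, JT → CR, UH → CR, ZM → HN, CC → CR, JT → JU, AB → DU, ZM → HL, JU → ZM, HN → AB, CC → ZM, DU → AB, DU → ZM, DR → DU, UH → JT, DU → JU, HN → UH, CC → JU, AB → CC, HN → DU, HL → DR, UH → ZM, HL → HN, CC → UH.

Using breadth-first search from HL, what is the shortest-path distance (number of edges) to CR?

Level 0: HL
Level 1: DR, HN
Level 2: AB, DU, UH
Level 3: CC, CR, JT, JU, ZM
CR first appears at level 3.

3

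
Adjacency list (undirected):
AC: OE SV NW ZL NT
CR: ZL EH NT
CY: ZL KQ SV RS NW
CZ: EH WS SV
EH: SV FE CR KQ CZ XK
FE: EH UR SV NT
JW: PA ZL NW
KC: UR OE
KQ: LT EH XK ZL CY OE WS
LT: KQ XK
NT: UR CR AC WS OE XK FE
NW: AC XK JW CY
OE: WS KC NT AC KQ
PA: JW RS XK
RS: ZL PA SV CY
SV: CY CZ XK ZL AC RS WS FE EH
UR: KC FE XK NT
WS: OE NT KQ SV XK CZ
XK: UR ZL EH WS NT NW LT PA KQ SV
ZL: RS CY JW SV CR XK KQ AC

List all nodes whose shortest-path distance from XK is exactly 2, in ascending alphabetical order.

AC, CR, CY, CZ, FE, JW, KC, OE, RS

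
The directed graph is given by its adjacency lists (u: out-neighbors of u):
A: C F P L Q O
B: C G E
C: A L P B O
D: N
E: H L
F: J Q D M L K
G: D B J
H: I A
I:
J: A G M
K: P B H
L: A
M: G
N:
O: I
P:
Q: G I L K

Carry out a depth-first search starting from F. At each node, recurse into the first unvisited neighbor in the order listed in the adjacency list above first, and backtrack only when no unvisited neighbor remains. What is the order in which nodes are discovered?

Visit F
F → J
J → A
A → C
C → L
C → P
C → B
B → G
G → D
D → N
B → E
E → H
H → I
C → O
A → Q
Q → K
J → M

F, J, A, C, L, P, B, G, D, N, E, H, I, O, Q, K, M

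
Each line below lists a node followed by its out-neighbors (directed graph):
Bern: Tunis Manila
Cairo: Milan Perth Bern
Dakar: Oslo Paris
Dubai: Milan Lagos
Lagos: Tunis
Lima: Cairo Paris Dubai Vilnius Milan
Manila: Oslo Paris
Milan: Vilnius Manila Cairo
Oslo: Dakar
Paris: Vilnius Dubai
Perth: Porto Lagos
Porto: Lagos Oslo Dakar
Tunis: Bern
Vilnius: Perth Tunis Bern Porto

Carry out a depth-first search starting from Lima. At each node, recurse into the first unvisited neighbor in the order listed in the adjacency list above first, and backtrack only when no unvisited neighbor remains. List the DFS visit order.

Lima, Cairo, Milan, Vilnius, Perth, Porto, Lagos, Tunis, Bern, Manila, Oslo, Dakar, Paris, Dubai

Visit Lima
Lima → Cairo
Cairo → Milan
Milan → Vilnius
Vilnius → Perth
Perth → Porto
Porto → Lagos
Lagos → Tunis
Tunis → Bern
Bern → Manila
Manila → Oslo
Oslo → Dakar
Dakar → Paris
Paris → Dubai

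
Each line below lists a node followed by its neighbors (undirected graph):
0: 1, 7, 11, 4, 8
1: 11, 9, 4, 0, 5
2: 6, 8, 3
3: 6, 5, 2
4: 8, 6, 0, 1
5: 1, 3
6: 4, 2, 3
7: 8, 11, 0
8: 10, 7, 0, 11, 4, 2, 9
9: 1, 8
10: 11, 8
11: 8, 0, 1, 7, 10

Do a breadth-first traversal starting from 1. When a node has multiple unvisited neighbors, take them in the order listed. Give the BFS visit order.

Visit 1; enqueue 11, 9, 4, 0, 5 → queue [11, 9, 4, 0, 5]
Visit 11; enqueue 8, 7, 10 → queue [9, 4, 0, 5, 8, 7, 10]
Visit 9 → queue [4, 0, 5, 8, 7, 10]
Visit 4; enqueue 6 → queue [0, 5, 8, 7, 10, 6]
Visit 0 → queue [5, 8, 7, 10, 6]
Visit 5; enqueue 3 → queue [8, 7, 10, 6, 3]
Visit 8; enqueue 2 → queue [7, 10, 6, 3, 2]
Visit 7 → queue [10, 6, 3, 2]
Visit 10 → queue [6, 3, 2]
Visit 6 → queue [3, 2]
Visit 3 → queue [2]
Visit 2 → queue []

1, 11, 9, 4, 0, 5, 8, 7, 10, 6, 3, 2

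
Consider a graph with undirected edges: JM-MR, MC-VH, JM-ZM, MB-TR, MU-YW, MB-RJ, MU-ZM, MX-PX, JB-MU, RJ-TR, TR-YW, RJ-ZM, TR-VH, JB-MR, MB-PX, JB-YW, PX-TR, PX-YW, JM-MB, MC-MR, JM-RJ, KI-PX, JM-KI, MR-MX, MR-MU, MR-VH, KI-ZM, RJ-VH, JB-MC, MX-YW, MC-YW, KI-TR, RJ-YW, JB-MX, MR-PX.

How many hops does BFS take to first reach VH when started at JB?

2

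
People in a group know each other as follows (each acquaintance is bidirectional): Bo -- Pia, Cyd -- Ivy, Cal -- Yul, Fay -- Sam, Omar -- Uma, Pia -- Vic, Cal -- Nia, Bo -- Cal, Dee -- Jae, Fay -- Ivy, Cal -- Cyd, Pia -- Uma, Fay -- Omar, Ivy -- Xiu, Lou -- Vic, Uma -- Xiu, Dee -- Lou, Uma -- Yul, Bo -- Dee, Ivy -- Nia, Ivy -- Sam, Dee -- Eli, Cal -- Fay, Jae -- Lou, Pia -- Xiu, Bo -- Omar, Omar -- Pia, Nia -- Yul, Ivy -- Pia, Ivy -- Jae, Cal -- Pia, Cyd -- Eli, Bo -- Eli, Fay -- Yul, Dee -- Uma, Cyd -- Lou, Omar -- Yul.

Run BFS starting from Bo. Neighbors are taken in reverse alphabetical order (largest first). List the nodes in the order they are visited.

Bo -> Pia -> Omar -> Eli -> Dee -> Cal -> Xiu -> Vic -> Uma -> Ivy -> Yul -> Fay -> Cyd -> Lou -> Jae -> Nia -> Sam

Visit Bo; enqueue Pia, Omar, Eli, Dee, Cal → queue [Pia, Omar, Eli, Dee, Cal]
Visit Pia; enqueue Xiu, Vic, Uma, Ivy → queue [Omar, Eli, Dee, Cal, Xiu, Vic, Uma, Ivy]
Visit Omar; enqueue Yul, Fay → queue [Eli, Dee, Cal, Xiu, Vic, Uma, Ivy, Yul, Fay]
Visit Eli; enqueue Cyd → queue [Dee, Cal, Xiu, Vic, Uma, Ivy, Yul, Fay, Cyd]
Visit Dee; enqueue Lou, Jae → queue [Cal, Xiu, Vic, Uma, Ivy, Yul, Fay, Cyd, Lou, Jae]
Visit Cal; enqueue Nia → queue [Xiu, Vic, Uma, Ivy, Yul, Fay, Cyd, Lou, Jae, Nia]
Visit Xiu → queue [Vic, Uma, Ivy, Yul, Fay, Cyd, Lou, Jae, Nia]
Visit Vic → queue [Uma, Ivy, Yul, Fay, Cyd, Lou, Jae, Nia]
Visit Uma → queue [Ivy, Yul, Fay, Cyd, Lou, Jae, Nia]
Visit Ivy; enqueue Sam → queue [Yul, Fay, Cyd, Lou, Jae, Nia, Sam]
Visit Yul → queue [Fay, Cyd, Lou, Jae, Nia, Sam]
Visit Fay → queue [Cyd, Lou, Jae, Nia, Sam]
Visit Cyd → queue [Lou, Jae, Nia, Sam]
Visit Lou → queue [Jae, Nia, Sam]
Visit Jae → queue [Nia, Sam]
Visit Nia → queue [Sam]
Visit Sam → queue []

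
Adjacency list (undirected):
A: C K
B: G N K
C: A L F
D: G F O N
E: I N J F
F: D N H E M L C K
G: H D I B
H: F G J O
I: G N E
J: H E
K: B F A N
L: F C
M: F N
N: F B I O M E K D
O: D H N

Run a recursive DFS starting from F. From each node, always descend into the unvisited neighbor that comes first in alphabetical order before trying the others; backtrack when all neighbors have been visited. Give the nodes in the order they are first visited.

F → C → A → K → B → G → D → N → E → I → J → H → O → M → L

Visit F
F → C
C → A
A → K
K → B
B → G
G → D
D → N
N → E
E → I
E → J
J → H
H → O
N → M
C → L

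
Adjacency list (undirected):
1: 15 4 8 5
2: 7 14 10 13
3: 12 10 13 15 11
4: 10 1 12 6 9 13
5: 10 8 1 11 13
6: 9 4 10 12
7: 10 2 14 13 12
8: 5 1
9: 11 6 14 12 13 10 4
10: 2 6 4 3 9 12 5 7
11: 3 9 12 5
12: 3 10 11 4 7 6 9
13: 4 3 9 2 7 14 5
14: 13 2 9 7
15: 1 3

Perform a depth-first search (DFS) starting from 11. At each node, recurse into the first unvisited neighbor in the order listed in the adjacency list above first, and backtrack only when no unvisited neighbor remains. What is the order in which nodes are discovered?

Visit 11
11 → 3
3 → 12
12 → 10
10 → 2
2 → 7
7 → 14
14 → 13
13 → 4
4 → 1
1 → 15
1 → 8
8 → 5
4 → 6
6 → 9

11 -> 3 -> 12 -> 10 -> 2 -> 7 -> 14 -> 13 -> 4 -> 1 -> 15 -> 8 -> 5 -> 6 -> 9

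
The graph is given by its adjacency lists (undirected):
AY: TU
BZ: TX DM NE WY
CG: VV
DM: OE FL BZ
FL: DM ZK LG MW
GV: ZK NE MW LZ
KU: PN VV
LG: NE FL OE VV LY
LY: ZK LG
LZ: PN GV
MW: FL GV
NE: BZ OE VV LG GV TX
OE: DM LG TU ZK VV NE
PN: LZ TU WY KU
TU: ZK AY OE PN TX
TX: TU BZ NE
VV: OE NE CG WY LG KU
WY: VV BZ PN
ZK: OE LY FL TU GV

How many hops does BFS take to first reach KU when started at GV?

Level 0: GV
Level 1: LZ, MW, NE, ZK
Level 2: BZ, FL, LG, LY, OE, PN, TU, TX, VV
Level 3: AY, CG, DM, KU, WY
KU first appears at level 3.

3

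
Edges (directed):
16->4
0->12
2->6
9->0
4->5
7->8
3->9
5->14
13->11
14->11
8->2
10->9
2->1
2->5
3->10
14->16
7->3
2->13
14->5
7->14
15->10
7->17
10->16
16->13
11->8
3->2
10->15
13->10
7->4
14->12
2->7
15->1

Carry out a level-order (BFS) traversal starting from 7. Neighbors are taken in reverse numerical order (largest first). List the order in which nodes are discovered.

7, 17, 14, 8, 4, 3, 16, 12, 11, 5, 2, 10, 9, 13, 6, 1, 15, 0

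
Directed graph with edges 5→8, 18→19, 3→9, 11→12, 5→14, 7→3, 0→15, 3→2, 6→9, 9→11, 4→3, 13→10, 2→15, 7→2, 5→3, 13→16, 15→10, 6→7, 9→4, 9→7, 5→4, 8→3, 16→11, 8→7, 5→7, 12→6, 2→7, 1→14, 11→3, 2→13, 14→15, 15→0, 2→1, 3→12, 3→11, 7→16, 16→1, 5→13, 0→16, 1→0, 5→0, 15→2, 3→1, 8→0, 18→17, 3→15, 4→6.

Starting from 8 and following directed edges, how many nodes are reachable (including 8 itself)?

16

BFS from 8 visits: 8, 0, 3, 7, 15, 16, 1, 2, 9, 11, 12, 10, 14, 13, 4, 6
Reachable nodes: 16 of 20 total.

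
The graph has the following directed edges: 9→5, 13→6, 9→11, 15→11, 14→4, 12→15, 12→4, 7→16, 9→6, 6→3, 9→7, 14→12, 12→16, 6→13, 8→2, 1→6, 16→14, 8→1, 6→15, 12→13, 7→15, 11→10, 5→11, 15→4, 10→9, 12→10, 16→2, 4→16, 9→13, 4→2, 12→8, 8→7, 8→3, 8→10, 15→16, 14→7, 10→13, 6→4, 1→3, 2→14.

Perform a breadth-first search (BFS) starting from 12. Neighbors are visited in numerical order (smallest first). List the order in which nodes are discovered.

Visit 12; enqueue 4, 8, 10, 13, 15, 16 → queue [4, 8, 10, 13, 15, 16]
Visit 4; enqueue 2 → queue [8, 10, 13, 15, 16, 2]
Visit 8; enqueue 1, 3, 7 → queue [10, 13, 15, 16, 2, 1, 3, 7]
Visit 10; enqueue 9 → queue [13, 15, 16, 2, 1, 3, 7, 9]
Visit 13; enqueue 6 → queue [15, 16, 2, 1, 3, 7, 9, 6]
Visit 15; enqueue 11 → queue [16, 2, 1, 3, 7, 9, 6, 11]
Visit 16; enqueue 14 → queue [2, 1, 3, 7, 9, 6, 11, 14]
Visit 2 → queue [1, 3, 7, 9, 6, 11, 14]
Visit 1 → queue [3, 7, 9, 6, 11, 14]
Visit 3 → queue [7, 9, 6, 11, 14]
Visit 7 → queue [9, 6, 11, 14]
Visit 9; enqueue 5 → queue [6, 11, 14, 5]
Visit 6 → queue [11, 14, 5]
Visit 11 → queue [14, 5]
Visit 14 → queue [5]
Visit 5 → queue []

12 → 4 → 8 → 10 → 13 → 15 → 16 → 2 → 1 → 3 → 7 → 9 → 6 → 11 → 14 → 5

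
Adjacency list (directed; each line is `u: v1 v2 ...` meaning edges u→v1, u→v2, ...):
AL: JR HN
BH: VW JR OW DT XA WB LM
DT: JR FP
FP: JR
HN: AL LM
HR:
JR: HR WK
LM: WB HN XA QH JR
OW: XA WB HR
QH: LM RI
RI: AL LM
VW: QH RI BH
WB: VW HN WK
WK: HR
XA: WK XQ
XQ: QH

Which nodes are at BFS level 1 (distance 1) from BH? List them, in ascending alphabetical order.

Level 0: BH
Level 1: DT, JR, LM, OW, VW, WB, XA
Level 2: FP, HN, HR, QH, RI, WK, XQ
Level 3: AL

DT, JR, LM, OW, VW, WB, XA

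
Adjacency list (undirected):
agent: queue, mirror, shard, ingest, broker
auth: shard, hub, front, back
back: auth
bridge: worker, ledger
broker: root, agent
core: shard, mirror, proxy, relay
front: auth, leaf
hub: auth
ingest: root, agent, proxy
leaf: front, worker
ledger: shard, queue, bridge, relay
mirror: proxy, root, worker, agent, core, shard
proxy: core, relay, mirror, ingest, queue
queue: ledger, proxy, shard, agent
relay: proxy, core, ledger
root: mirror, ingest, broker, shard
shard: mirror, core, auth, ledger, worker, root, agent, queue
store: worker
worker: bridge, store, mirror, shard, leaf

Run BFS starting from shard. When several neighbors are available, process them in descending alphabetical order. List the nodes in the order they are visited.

Visit shard; enqueue worker, root, queue, mirror, ledger, core, auth, agent → queue [worker, root, queue, mirror, ledger, core, auth, agent]
Visit worker; enqueue store, leaf, bridge → queue [root, queue, mirror, ledger, core, auth, agent, store, leaf, bridge]
Visit root; enqueue ingest, broker → queue [queue, mirror, ledger, core, auth, agent, store, leaf, bridge, ingest, broker]
Visit queue; enqueue proxy → queue [mirror, ledger, core, auth, agent, store, leaf, bridge, ingest, broker, proxy]
Visit mirror → queue [ledger, core, auth, agent, store, leaf, bridge, ingest, broker, proxy]
Visit ledger; enqueue relay → queue [core, auth, agent, store, leaf, bridge, ingest, broker, proxy, relay]
Visit core → queue [auth, agent, store, leaf, bridge, ingest, broker, proxy, relay]
Visit auth; enqueue hub, front, back → queue [agent, store, leaf, bridge, ingest, broker, proxy, relay, hub, front, back]
Visit agent → queue [store, leaf, bridge, ingest, broker, proxy, relay, hub, front, back]
Visit store → queue [leaf, bridge, ingest, broker, proxy, relay, hub, front, back]
Visit leaf → queue [bridge, ingest, broker, proxy, relay, hub, front, back]
Visit bridge → queue [ingest, broker, proxy, relay, hub, front, back]
Visit ingest → queue [broker, proxy, relay, hub, front, back]
Visit broker → queue [proxy, relay, hub, front, back]
Visit proxy → queue [relay, hub, front, back]
Visit relay → queue [hub, front, back]
Visit hub → queue [front, back]
Visit front → queue [back]
Visit back → queue []

shard → worker → root → queue → mirror → ledger → core → auth → agent → store → leaf → bridge → ingest → broker → proxy → relay → hub → front → back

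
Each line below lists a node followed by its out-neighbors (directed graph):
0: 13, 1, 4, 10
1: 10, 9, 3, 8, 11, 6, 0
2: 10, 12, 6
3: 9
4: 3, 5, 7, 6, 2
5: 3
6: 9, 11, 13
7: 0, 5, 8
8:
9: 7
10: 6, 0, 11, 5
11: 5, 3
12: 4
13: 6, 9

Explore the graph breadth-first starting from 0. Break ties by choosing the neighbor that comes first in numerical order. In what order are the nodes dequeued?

0, 1, 4, 10, 13, 3, 6, 8, 9, 11, 2, 5, 7, 12

Visit 0; enqueue 1, 4, 10, 13 → queue [1, 4, 10, 13]
Visit 1; enqueue 3, 6, 8, 9, 11 → queue [4, 10, 13, 3, 6, 8, 9, 11]
Visit 4; enqueue 2, 5, 7 → queue [10, 13, 3, 6, 8, 9, 11, 2, 5, 7]
Visit 10 → queue [13, 3, 6, 8, 9, 11, 2, 5, 7]
Visit 13 → queue [3, 6, 8, 9, 11, 2, 5, 7]
Visit 3 → queue [6, 8, 9, 11, 2, 5, 7]
Visit 6 → queue [8, 9, 11, 2, 5, 7]
Visit 8 → queue [9, 11, 2, 5, 7]
Visit 9 → queue [11, 2, 5, 7]
Visit 11 → queue [2, 5, 7]
Visit 2; enqueue 12 → queue [5, 7, 12]
Visit 5 → queue [7, 12]
Visit 7 → queue [12]
Visit 12 → queue []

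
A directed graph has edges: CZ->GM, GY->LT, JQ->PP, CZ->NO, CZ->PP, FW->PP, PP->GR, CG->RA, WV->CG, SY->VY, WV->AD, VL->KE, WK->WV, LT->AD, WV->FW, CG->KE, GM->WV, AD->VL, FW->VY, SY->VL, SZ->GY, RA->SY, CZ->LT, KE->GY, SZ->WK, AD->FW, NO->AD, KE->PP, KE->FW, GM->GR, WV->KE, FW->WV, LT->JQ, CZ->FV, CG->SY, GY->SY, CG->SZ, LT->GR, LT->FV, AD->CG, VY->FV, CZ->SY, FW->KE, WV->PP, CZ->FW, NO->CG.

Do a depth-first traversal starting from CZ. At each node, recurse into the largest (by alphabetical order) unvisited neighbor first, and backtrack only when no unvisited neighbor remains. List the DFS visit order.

Visit CZ
CZ → SY
SY → VY
VY → FV
SY → VL
VL → KE
KE → PP
PP → GR
KE → GY
GY → LT
LT → JQ
LT → AD
AD → FW
FW → WV
WV → CG
CG → SZ
SZ → WK
CG → RA
CZ → NO
CZ → GM

CZ, SY, VY, FV, VL, KE, PP, GR, GY, LT, JQ, AD, FW, WV, CG, SZ, WK, RA, NO, GM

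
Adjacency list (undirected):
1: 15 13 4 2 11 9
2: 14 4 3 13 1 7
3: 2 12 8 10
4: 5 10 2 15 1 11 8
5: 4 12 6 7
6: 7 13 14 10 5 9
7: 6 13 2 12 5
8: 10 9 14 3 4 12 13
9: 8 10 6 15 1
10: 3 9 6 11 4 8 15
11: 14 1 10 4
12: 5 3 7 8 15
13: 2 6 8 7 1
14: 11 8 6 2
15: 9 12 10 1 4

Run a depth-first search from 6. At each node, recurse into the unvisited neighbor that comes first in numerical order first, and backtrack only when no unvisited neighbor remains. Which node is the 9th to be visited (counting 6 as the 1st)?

10

Visit 6
6 → 5
5 → 4
4 → 1
1 → 2
2 → 3
3 → 8
8 → 9
9 → 10
10 → 11
11 → 14
10 → 15
15 → 12
12 → 7
7 → 13

Visit order: 6, 5, 4, 1, 2, 3, 8, 9, 10, 11, 14, 15, 12, 7, 13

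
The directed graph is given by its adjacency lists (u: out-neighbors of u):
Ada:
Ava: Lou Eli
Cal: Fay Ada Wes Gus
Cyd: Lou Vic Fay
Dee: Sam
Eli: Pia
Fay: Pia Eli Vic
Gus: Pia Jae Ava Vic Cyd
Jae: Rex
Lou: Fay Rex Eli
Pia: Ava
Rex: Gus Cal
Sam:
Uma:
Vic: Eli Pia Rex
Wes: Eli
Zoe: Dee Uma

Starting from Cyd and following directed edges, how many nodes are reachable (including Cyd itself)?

13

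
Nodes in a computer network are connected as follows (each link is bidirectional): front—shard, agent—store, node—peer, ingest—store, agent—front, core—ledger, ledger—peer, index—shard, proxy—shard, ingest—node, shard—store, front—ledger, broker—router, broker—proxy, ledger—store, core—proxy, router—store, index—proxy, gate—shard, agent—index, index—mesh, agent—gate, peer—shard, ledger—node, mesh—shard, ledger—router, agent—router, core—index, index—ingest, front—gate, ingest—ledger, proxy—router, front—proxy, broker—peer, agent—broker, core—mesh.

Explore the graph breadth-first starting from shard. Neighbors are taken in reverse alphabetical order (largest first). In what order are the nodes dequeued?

shard -> store -> proxy -> peer -> mesh -> index -> gate -> front -> router -> ledger -> ingest -> agent -> core -> broker -> node

Visit shard; enqueue store, proxy, peer, mesh, index, gate, front → queue [store, proxy, peer, mesh, index, gate, front]
Visit store; enqueue router, ledger, ingest, agent → queue [proxy, peer, mesh, index, gate, front, router, ledger, ingest, agent]
Visit proxy; enqueue core, broker → queue [peer, mesh, index, gate, front, router, ledger, ingest, agent, core, broker]
Visit peer; enqueue node → queue [mesh, index, gate, front, router, ledger, ingest, agent, core, broker, node]
Visit mesh → queue [index, gate, front, router, ledger, ingest, agent, core, broker, node]
Visit index → queue [gate, front, router, ledger, ingest, agent, core, broker, node]
Visit gate → queue [front, router, ledger, ingest, agent, core, broker, node]
Visit front → queue [router, ledger, ingest, agent, core, broker, node]
Visit router → queue [ledger, ingest, agent, core, broker, node]
Visit ledger → queue [ingest, agent, core, broker, node]
Visit ingest → queue [agent, core, broker, node]
Visit agent → queue [core, broker, node]
Visit core → queue [broker, node]
Visit broker → queue [node]
Visit node → queue []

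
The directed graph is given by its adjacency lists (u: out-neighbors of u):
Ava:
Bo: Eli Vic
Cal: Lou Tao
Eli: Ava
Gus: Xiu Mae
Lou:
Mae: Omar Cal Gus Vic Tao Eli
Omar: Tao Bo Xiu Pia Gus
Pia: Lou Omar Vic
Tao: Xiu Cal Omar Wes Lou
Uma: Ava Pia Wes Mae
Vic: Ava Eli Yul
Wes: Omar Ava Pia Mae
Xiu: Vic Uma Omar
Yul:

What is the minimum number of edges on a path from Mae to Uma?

3

Level 0: Mae
Level 1: Cal, Eli, Gus, Omar, Tao, Vic
Level 2: Ava, Bo, Lou, Pia, Wes, Xiu, Yul
Level 3: Uma
Uma first appears at level 3.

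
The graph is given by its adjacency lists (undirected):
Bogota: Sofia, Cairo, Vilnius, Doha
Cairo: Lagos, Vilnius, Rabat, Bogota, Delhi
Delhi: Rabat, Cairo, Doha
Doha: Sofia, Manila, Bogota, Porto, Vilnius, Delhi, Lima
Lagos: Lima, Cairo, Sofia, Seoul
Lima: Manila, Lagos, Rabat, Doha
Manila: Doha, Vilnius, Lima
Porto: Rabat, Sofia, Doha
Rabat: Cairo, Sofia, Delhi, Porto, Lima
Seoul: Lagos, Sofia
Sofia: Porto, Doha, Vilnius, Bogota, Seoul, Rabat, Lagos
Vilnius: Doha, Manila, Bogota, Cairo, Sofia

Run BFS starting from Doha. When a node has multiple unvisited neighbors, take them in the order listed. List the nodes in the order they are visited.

Doha -> Sofia -> Manila -> Bogota -> Porto -> Vilnius -> Delhi -> Lima -> Seoul -> Rabat -> Lagos -> Cairo

Visit Doha; enqueue Sofia, Manila, Bogota, Porto, Vilnius, Delhi, Lima → queue [Sofia, Manila, Bogota, Porto, Vilnius, Delhi, Lima]
Visit Sofia; enqueue Seoul, Rabat, Lagos → queue [Manila, Bogota, Porto, Vilnius, Delhi, Lima, Seoul, Rabat, Lagos]
Visit Manila → queue [Bogota, Porto, Vilnius, Delhi, Lima, Seoul, Rabat, Lagos]
Visit Bogota; enqueue Cairo → queue [Porto, Vilnius, Delhi, Lima, Seoul, Rabat, Lagos, Cairo]
Visit Porto → queue [Vilnius, Delhi, Lima, Seoul, Rabat, Lagos, Cairo]
Visit Vilnius → queue [Delhi, Lima, Seoul, Rabat, Lagos, Cairo]
Visit Delhi → queue [Lima, Seoul, Rabat, Lagos, Cairo]
Visit Lima → queue [Seoul, Rabat, Lagos, Cairo]
Visit Seoul → queue [Rabat, Lagos, Cairo]
Visit Rabat → queue [Lagos, Cairo]
Visit Lagos → queue [Cairo]
Visit Cairo → queue []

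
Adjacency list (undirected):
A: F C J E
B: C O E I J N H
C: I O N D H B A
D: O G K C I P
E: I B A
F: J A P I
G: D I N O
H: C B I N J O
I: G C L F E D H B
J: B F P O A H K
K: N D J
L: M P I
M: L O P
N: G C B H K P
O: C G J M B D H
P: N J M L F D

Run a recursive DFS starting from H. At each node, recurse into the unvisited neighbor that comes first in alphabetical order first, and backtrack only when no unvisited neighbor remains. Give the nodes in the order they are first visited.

H → B → C → A → E → I → D → G → N → K → J → F → P → L → M → O

Visit H
H → B
B → C
C → A
A → E
E → I
I → D
D → G
G → N
N → K
K → J
J → F
F → P
P → L
L → M
M → O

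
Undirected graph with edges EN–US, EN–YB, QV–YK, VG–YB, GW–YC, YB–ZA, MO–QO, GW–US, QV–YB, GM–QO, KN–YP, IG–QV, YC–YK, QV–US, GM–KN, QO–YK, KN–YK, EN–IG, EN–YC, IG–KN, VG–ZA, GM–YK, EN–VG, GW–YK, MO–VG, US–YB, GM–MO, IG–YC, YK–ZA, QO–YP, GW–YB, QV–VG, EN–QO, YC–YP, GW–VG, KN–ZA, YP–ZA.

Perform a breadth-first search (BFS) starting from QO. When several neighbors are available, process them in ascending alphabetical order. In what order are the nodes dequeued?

QO, EN, GM, MO, YK, YP, IG, US, VG, YB, YC, KN, GW, QV, ZA

Visit QO; enqueue EN, GM, MO, YK, YP → queue [EN, GM, MO, YK, YP]
Visit EN; enqueue IG, US, VG, YB, YC → queue [GM, MO, YK, YP, IG, US, VG, YB, YC]
Visit GM; enqueue KN → queue [MO, YK, YP, IG, US, VG, YB, YC, KN]
Visit MO → queue [YK, YP, IG, US, VG, YB, YC, KN]
Visit YK; enqueue GW, QV, ZA → queue [YP, IG, US, VG, YB, YC, KN, GW, QV, ZA]
Visit YP → queue [IG, US, VG, YB, YC, KN, GW, QV, ZA]
Visit IG → queue [US, VG, YB, YC, KN, GW, QV, ZA]
Visit US → queue [VG, YB, YC, KN, GW, QV, ZA]
Visit VG → queue [YB, YC, KN, GW, QV, ZA]
Visit YB → queue [YC, KN, GW, QV, ZA]
Visit YC → queue [KN, GW, QV, ZA]
Visit KN → queue [GW, QV, ZA]
Visit GW → queue [QV, ZA]
Visit QV → queue [ZA]
Visit ZA → queue []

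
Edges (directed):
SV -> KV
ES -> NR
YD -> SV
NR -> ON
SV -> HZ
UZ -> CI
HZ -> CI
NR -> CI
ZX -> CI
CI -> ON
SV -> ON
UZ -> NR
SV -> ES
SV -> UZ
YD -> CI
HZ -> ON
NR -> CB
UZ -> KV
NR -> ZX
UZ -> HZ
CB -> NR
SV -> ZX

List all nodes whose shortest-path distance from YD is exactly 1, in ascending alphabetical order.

Level 0: YD
Level 1: CI, SV
Level 2: ES, HZ, KV, ON, UZ, ZX
Level 3: NR
Level 4: CB

CI, SV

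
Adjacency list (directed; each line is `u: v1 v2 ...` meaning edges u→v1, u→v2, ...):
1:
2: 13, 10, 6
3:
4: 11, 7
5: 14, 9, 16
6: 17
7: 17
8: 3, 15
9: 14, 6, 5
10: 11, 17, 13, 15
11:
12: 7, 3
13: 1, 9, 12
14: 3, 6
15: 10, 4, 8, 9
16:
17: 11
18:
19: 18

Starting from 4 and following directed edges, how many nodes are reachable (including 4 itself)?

BFS from 4 visits: 4, 11, 7, 17
Reachable nodes: 4 of 19 total.

4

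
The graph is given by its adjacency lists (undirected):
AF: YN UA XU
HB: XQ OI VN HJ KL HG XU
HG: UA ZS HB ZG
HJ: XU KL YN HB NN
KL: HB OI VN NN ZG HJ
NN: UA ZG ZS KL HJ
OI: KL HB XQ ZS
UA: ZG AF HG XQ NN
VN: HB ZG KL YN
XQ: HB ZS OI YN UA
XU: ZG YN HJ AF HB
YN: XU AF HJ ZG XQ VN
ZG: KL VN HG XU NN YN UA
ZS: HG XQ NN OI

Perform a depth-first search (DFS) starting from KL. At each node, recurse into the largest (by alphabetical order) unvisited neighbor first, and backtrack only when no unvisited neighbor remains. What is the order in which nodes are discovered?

Visit KL
KL → ZG
ZG → YN
YN → XU
XU → HJ
HJ → NN
NN → ZS
ZS → XQ
XQ → UA
UA → HG
HG → HB
HB → VN
HB → OI
UA → AF

KL -> ZG -> YN -> XU -> HJ -> NN -> ZS -> XQ -> UA -> HG -> HB -> VN -> OI -> AF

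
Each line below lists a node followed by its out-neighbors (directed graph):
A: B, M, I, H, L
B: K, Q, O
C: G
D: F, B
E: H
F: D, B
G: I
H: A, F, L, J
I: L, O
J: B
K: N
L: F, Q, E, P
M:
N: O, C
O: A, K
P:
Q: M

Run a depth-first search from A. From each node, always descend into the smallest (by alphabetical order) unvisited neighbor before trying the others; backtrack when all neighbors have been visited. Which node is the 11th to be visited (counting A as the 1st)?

Visit A
A → B
B → K
K → N
N → C
C → G
G → I
I → L
L → E
E → H
H → F
F → D
H → J
L → P
L → Q
Q → M
I → O

Visit order: A, B, K, N, C, G, I, L, E, H, F, D, J, P, Q, M, O

F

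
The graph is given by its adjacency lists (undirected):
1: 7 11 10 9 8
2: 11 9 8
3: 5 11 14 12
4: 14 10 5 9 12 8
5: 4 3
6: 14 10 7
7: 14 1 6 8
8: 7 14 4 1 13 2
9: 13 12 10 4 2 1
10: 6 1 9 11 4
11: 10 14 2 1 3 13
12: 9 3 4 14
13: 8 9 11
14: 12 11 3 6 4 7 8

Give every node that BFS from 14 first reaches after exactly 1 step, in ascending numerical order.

Level 0: 14
Level 1: 3, 4, 6, 7, 8, 11, 12
Level 2: 1, 2, 5, 9, 10, 13

3, 4, 6, 7, 8, 11, 12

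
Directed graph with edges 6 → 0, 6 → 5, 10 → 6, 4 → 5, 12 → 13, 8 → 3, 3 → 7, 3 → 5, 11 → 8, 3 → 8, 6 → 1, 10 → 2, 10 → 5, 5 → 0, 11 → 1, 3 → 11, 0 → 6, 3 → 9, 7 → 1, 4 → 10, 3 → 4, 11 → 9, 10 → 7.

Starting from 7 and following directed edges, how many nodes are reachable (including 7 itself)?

BFS from 7 visits: 7, 1
Reachable nodes: 2 of 14 total.

2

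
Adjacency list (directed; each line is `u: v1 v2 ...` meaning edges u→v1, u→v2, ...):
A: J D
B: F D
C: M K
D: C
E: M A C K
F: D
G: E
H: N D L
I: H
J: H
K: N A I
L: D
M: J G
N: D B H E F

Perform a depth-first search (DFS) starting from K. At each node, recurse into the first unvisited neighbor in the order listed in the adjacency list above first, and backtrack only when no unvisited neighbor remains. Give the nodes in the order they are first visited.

Visit K
K → N
N → D
D → C
C → M
M → J
J → H
H → L
M → G
G → E
E → A
N → B
B → F
K → I

K -> N -> D -> C -> M -> J -> H -> L -> G -> E -> A -> B -> F -> I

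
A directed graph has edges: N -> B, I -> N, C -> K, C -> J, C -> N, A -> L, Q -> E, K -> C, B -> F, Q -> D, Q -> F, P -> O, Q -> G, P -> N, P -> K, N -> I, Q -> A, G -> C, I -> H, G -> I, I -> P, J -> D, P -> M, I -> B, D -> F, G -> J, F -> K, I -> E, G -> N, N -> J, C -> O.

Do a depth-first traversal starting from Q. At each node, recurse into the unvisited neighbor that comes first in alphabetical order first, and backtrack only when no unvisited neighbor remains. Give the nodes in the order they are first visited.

Q A L D F K C J N B I E H P M O G

Visit Q
Q → A
A → L
Q → D
D → F
F → K
K → C
C → J
C → N
N → B
N → I
I → E
I → H
I → P
P → M
P → O
Q → G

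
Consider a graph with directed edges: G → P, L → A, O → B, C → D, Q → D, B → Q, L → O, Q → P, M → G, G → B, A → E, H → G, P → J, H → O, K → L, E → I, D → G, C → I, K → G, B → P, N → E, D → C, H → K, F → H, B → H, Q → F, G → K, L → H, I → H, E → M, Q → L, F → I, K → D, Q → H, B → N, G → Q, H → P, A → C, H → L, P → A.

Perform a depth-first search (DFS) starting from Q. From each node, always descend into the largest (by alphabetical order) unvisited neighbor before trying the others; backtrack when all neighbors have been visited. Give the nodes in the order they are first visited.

Q → P → J → A → E → M → G → K → L → O → B → N → H → D → C → I → F

Visit Q
Q → P
P → J
P → A
A → E
E → M
M → G
G → K
K → L
L → O
O → B
B → N
B → H
K → D
D → C
C → I
Q → F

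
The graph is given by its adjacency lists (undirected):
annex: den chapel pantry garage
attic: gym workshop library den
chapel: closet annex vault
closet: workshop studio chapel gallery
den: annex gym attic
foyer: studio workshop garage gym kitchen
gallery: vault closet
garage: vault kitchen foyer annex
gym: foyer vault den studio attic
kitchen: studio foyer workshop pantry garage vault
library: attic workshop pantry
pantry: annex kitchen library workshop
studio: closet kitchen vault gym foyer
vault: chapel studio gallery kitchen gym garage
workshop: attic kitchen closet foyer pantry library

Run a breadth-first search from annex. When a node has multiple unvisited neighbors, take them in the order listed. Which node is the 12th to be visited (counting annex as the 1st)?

workshop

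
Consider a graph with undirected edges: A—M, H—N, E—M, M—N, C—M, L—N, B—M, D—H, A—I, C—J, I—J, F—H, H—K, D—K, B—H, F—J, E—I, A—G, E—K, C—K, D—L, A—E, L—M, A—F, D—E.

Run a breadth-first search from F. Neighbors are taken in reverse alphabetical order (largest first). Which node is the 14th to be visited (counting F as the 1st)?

Visit F; enqueue J, H, A → queue [J, H, A]
Visit J; enqueue I, C → queue [H, A, I, C]
Visit H; enqueue N, K, D, B → queue [A, I, C, N, K, D, B]
Visit A; enqueue M, G, E → queue [I, C, N, K, D, B, M, G, E]
Visit I → queue [C, N, K, D, B, M, G, E]
Visit C → queue [N, K, D, B, M, G, E]
Visit N; enqueue L → queue [K, D, B, M, G, E, L]
Visit K → queue [D, B, M, G, E, L]
Visit D → queue [B, M, G, E, L]
Visit B → queue [M, G, E, L]
Visit M → queue [G, E, L]
Visit G → queue [E, L]
Visit E → queue [L]
Visit L → queue []

Visit order: F, J, H, A, I, C, N, K, D, B, M, G, E, L

L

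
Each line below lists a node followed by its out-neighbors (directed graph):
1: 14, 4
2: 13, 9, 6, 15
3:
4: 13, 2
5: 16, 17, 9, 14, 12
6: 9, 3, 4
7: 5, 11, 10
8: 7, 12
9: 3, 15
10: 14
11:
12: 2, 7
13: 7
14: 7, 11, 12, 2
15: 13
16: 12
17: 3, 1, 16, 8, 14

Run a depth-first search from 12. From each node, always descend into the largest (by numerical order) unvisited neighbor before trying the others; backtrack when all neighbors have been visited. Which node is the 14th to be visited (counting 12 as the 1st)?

Visit 12
12 → 7
7 → 11
7 → 10
10 → 14
14 → 2
2 → 15
15 → 13
2 → 9
9 → 3
2 → 6
6 → 4
7 → 5
5 → 17
17 → 16
17 → 8
17 → 1

Visit order: 12, 7, 11, 10, 14, 2, 15, 13, 9, 3, 6, 4, 5, 17, 16, 8, 1

17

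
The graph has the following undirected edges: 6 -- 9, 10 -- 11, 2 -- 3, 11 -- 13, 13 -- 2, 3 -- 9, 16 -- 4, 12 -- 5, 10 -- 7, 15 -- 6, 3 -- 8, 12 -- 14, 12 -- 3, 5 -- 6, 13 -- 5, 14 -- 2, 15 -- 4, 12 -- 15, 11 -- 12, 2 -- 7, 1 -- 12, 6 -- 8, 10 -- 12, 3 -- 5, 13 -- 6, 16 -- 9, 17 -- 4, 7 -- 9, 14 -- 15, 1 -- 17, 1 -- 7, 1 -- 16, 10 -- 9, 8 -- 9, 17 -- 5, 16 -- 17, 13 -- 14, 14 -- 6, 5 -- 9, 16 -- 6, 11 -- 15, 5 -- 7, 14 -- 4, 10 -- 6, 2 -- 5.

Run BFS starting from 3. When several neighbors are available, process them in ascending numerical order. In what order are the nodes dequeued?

3 → 2 → 5 → 8 → 9 → 12 → 7 → 13 → 14 → 6 → 17 → 10 → 16 → 1 → 11 → 15 → 4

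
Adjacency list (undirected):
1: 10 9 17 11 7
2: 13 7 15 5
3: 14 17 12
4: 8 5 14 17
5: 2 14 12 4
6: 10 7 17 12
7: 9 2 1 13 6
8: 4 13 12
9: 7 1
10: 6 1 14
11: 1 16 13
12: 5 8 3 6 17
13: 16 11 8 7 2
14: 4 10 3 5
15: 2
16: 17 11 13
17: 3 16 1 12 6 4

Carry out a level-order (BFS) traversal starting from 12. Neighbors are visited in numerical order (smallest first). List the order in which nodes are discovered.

12 3 5 6 8 17 14 2 4 7 10 13 1 16 15 9 11

Visit 12; enqueue 3, 5, 6, 8, 17 → queue [3, 5, 6, 8, 17]
Visit 3; enqueue 14 → queue [5, 6, 8, 17, 14]
Visit 5; enqueue 2, 4 → queue [6, 8, 17, 14, 2, 4]
Visit 6; enqueue 7, 10 → queue [8, 17, 14, 2, 4, 7, 10]
Visit 8; enqueue 13 → queue [17, 14, 2, 4, 7, 10, 13]
Visit 17; enqueue 1, 16 → queue [14, 2, 4, 7, 10, 13, 1, 16]
Visit 14 → queue [2, 4, 7, 10, 13, 1, 16]
Visit 2; enqueue 15 → queue [4, 7, 10, 13, 1, 16, 15]
Visit 4 → queue [7, 10, 13, 1, 16, 15]
Visit 7; enqueue 9 → queue [10, 13, 1, 16, 15, 9]
Visit 10 → queue [13, 1, 16, 15, 9]
Visit 13; enqueue 11 → queue [1, 16, 15, 9, 11]
Visit 1 → queue [16, 15, 9, 11]
Visit 16 → queue [15, 9, 11]
Visit 15 → queue [9, 11]
Visit 9 → queue [11]
Visit 11 → queue []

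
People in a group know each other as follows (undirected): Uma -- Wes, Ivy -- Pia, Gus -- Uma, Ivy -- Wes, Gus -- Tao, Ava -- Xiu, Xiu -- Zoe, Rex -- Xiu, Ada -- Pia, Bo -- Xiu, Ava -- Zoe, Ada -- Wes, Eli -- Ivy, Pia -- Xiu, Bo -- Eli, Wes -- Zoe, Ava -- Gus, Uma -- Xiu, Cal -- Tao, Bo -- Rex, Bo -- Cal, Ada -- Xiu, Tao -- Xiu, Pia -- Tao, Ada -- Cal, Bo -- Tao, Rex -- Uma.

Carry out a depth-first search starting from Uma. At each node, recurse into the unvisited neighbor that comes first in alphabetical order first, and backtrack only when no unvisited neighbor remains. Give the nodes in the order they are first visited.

Uma -> Gus -> Ava -> Xiu -> Ada -> Cal -> Bo -> Eli -> Ivy -> Pia -> Tao -> Wes -> Zoe -> Rex

Visit Uma
Uma → Gus
Gus → Ava
Ava → Xiu
Xiu → Ada
Ada → Cal
Cal → Bo
Bo → Eli
Eli → Ivy
Ivy → Pia
Pia → Tao
Ivy → Wes
Wes → Zoe
Bo → Rex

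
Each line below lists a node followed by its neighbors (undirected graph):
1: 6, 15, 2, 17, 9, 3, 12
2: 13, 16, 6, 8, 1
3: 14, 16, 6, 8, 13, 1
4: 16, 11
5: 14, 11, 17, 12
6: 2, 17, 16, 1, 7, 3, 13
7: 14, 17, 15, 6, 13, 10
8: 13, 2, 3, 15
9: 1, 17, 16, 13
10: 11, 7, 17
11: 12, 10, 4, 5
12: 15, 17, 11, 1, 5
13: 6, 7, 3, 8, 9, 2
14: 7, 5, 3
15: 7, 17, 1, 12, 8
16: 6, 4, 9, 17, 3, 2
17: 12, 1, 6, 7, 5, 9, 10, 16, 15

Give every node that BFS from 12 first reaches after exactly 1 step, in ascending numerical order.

Level 0: 12
Level 1: 1, 5, 11, 15, 17
Level 2: 2, 3, 4, 6, 7, 8, 9, 10, 14, 16
Level 3: 13

1, 5, 11, 15, 17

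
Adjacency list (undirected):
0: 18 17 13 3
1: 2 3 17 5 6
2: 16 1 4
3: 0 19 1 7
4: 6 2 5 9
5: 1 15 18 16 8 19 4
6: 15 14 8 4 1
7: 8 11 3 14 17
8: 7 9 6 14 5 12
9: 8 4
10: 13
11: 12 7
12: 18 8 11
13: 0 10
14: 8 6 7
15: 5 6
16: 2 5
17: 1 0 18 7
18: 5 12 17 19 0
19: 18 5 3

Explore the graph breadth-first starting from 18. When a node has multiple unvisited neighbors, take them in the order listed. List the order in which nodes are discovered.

Visit 18; enqueue 5, 12, 17, 19, 0 → queue [5, 12, 17, 19, 0]
Visit 5; enqueue 1, 15, 16, 8, 4 → queue [12, 17, 19, 0, 1, 15, 16, 8, 4]
Visit 12; enqueue 11 → queue [17, 19, 0, 1, 15, 16, 8, 4, 11]
Visit 17; enqueue 7 → queue [19, 0, 1, 15, 16, 8, 4, 11, 7]
Visit 19; enqueue 3 → queue [0, 1, 15, 16, 8, 4, 11, 7, 3]
Visit 0; enqueue 13 → queue [1, 15, 16, 8, 4, 11, 7, 3, 13]
Visit 1; enqueue 2, 6 → queue [15, 16, 8, 4, 11, 7, 3, 13, 2, 6]
Visit 15 → queue [16, 8, 4, 11, 7, 3, 13, 2, 6]
Visit 16 → queue [8, 4, 11, 7, 3, 13, 2, 6]
Visit 8; enqueue 9, 14 → queue [4, 11, 7, 3, 13, 2, 6, 9, 14]
Visit 4 → queue [11, 7, 3, 13, 2, 6, 9, 14]
Visit 11 → queue [7, 3, 13, 2, 6, 9, 14]
Visit 7 → queue [3, 13, 2, 6, 9, 14]
Visit 3 → queue [13, 2, 6, 9, 14]
Visit 13; enqueue 10 → queue [2, 6, 9, 14, 10]
Visit 2 → queue [6, 9, 14, 10]
Visit 6 → queue [9, 14, 10]
Visit 9 → queue [14, 10]
Visit 14 → queue [10]
Visit 10 → queue []

18 → 5 → 12 → 17 → 19 → 0 → 1 → 15 → 16 → 8 → 4 → 11 → 7 → 3 → 13 → 2 → 6 → 9 → 14 → 10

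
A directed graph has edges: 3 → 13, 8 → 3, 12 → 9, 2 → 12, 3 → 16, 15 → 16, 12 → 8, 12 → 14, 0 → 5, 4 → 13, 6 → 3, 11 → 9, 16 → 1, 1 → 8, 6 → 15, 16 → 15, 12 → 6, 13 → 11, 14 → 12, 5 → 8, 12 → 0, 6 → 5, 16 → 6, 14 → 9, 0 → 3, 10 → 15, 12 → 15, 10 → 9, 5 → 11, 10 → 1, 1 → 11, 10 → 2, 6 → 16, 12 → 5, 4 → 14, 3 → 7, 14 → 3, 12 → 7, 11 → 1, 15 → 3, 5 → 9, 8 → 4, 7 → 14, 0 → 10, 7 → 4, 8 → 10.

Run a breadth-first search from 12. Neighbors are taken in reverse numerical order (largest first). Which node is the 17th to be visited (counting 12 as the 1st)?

Visit 12; enqueue 15, 14, 9, 8, 7, 6, 5, 0 → queue [15, 14, 9, 8, 7, 6, 5, 0]
Visit 15; enqueue 16, 3 → queue [14, 9, 8, 7, 6, 5, 0, 16, 3]
Visit 14 → queue [9, 8, 7, 6, 5, 0, 16, 3]
Visit 9 → queue [8, 7, 6, 5, 0, 16, 3]
Visit 8; enqueue 10, 4 → queue [7, 6, 5, 0, 16, 3, 10, 4]
Visit 7 → queue [6, 5, 0, 16, 3, 10, 4]
Visit 6 → queue [5, 0, 16, 3, 10, 4]
Visit 5; enqueue 11 → queue [0, 16, 3, 10, 4, 11]
Visit 0 → queue [16, 3, 10, 4, 11]
Visit 16; enqueue 1 → queue [3, 10, 4, 11, 1]
Visit 3; enqueue 13 → queue [10, 4, 11, 1, 13]
Visit 10; enqueue 2 → queue [4, 11, 1, 13, 2]
Visit 4 → queue [11, 1, 13, 2]
Visit 11 → queue [1, 13, 2]
Visit 1 → queue [13, 2]
Visit 13 → queue [2]
Visit 2 → queue []

Visit order: 12, 15, 14, 9, 8, 7, 6, 5, 0, 16, 3, 10, 4, 11, 1, 13, 2

2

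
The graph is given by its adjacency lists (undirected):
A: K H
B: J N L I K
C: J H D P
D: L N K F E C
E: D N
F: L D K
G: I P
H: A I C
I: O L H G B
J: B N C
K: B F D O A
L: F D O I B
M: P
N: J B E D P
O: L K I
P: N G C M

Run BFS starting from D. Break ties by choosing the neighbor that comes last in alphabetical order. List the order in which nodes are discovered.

Visit D; enqueue N, L, K, F, E, C → queue [N, L, K, F, E, C]
Visit N; enqueue P, J, B → queue [L, K, F, E, C, P, J, B]
Visit L; enqueue O, I → queue [K, F, E, C, P, J, B, O, I]
Visit K; enqueue A → queue [F, E, C, P, J, B, O, I, A]
Visit F → queue [E, C, P, J, B, O, I, A]
Visit E → queue [C, P, J, B, O, I, A]
Visit C; enqueue H → queue [P, J, B, O, I, A, H]
Visit P; enqueue M, G → queue [J, B, O, I, A, H, M, G]
Visit J → queue [B, O, I, A, H, M, G]
Visit B → queue [O, I, A, H, M, G]
Visit O → queue [I, A, H, M, G]
Visit I → queue [A, H, M, G]
Visit A → queue [H, M, G]
Visit H → queue [M, G]
Visit M → queue [G]
Visit G → queue []

D N L K F E C P J B O I A H M G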